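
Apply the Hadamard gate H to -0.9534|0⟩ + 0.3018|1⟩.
-0.4608|0⟩ - 0.8876|1⟩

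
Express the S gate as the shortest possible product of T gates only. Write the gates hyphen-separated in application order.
T-T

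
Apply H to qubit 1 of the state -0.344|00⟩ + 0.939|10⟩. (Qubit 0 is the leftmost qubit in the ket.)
-0.2432|00⟩ - 0.2432|01⟩ + 0.664|10⟩ + 0.664|11⟩

H on qubit 1 mixes each pair of kets that differ only in qubit 1: amplitudes (a, b) of (|…0…⟩, |…1…⟩) become ((a + b)/√2, (a − b)/√2). Kets absent from the input have amplitude 0.
(|00⟩, |01⟩): (a, b) = (-0.344, 0) → (-0.2432, -0.2432)
(|10⟩, |11⟩): (a, b) = (0.939, 0) → (0.664, 0.664)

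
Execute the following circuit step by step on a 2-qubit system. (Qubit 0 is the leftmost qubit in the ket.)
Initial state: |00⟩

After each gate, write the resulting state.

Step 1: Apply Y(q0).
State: i|10⟩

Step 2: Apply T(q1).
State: i|10⟩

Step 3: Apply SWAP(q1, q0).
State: i|01⟩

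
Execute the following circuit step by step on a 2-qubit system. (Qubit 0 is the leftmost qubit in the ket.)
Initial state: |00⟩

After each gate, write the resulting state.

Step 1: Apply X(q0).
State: |10⟩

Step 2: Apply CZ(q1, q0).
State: |10⟩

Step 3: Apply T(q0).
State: (1/√2 + (1/√2)i)|10⟩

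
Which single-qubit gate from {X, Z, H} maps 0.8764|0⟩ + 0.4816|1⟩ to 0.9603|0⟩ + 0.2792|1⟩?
H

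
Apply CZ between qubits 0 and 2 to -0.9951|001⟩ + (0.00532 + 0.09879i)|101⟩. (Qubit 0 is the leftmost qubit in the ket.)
-0.9951|001⟩ + (-0.00532 - 0.09879i)|101⟩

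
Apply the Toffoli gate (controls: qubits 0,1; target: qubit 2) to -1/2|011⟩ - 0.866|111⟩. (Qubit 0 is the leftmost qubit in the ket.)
-1/2|011⟩ - 0.866|110⟩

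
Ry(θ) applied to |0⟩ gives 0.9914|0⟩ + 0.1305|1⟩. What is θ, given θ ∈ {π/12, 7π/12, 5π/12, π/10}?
π/12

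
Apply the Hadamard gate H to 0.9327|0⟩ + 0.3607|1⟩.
0.9146|0⟩ + 0.4045|1⟩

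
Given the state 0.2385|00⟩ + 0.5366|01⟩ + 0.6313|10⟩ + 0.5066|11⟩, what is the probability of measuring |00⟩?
0.05688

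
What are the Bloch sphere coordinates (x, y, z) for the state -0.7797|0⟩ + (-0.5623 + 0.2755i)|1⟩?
(0.8769, -0.4296, 0.2159)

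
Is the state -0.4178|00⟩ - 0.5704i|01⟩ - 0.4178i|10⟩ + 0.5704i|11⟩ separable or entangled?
Entangled

Writing the state as a|00⟩ + b|01⟩ + c|10⟩ + d|11⟩, it is a product state iff ad − bc = 0.
Here (a, b, c, d) = (-0.4178, -0.5704i, -0.4178i, 0.5704i): ad − bc = (-0.4178)(0.5704i) − (-0.5704i)(-0.4178i) = (0.2383 - 0.2383i) ≠ 0, so the state is entangled.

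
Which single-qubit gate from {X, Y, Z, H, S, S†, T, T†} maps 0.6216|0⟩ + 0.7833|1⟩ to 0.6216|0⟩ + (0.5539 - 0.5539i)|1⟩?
T†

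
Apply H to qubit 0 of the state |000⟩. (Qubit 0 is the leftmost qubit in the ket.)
1/√2|000⟩ + 1/√2|100⟩

H on qubit 0 mixes each pair of kets that differ only in qubit 0: amplitudes (a, b) of (|…0…⟩, |…1…⟩) become ((a + b)/√2, (a − b)/√2). Kets absent from the input have amplitude 0.
(|000⟩, |100⟩): (a, b) = (1, 0) → (1/√2, 1/√2)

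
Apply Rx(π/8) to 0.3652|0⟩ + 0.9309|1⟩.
(0.3582 - 0.1816i)|0⟩ + (0.913 - 0.07125i)|1⟩

Rx(π/8) = [[cos(θ/2), −i·sin(θ/2)], [−i·sin(θ/2), cos(θ/2)]]; θ = π/8, cos(θ/2) ≈ 0.980785, sin(θ/2) ≈ 0.19509.
With a = amp(|0⟩) = 0.3652 and b = amp(|1⟩) = 0.9309:
new amp(|0⟩) = (0.980785)·a + (-0.19509i)·b = (0.3582 - 0.1816i)
new amp(|1⟩) = (-0.19509i)·a + (0.980785)·b = (0.913 - 0.07125i)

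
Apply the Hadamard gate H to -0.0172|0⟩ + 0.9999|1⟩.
0.6949|0⟩ - 0.7192|1⟩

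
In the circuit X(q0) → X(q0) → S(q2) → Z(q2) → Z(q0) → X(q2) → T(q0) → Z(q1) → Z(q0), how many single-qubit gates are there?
9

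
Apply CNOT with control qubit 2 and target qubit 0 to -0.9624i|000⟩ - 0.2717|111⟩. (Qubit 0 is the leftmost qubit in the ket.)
-0.9624i|000⟩ - 0.2717|011⟩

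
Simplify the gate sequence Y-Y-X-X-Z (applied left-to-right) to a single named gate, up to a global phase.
Z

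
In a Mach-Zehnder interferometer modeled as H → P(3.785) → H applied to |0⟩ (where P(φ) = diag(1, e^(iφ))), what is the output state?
(0.09997 - 0.3i)|0⟩ + (0.9 + 0.3i)|1⟩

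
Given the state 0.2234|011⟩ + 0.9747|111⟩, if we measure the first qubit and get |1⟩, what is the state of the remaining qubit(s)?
|11⟩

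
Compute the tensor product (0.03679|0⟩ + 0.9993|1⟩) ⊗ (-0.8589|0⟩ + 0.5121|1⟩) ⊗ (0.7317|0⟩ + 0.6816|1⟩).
-0.02312|000⟩ - 0.02154|001⟩ + 0.01379|010⟩ + 0.01284|011⟩ - 0.628|100⟩ - 0.585|101⟩ + 0.3744|110⟩ + 0.3488|111⟩

amp(|b₁b₂…⟩) = product of the factor amplitudes for bits b₁, b₂, …; only kets whose every factor amplitude is nonzero survive.
|000⟩: (0.03679)(-0.8589)(0.7317) = -0.02312
|001⟩: (0.03679)(-0.8589)(0.6816) = -0.02154
|010⟩: (0.03679)(0.5121)(0.7317) = 0.01379
|011⟩: (0.03679)(0.5121)(0.6816) = 0.01284
|100⟩: (0.9993)(-0.8589)(0.7317) = -0.628
|101⟩: (0.9993)(-0.8589)(0.6816) = -0.585
|110⟩: (0.9993)(0.5121)(0.7317) = 0.3744
|111⟩: (0.9993)(0.5121)(0.6816) = 0.3488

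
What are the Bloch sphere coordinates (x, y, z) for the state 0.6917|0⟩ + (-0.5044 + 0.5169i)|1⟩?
(-0.6978, 0.7151, -0.04316)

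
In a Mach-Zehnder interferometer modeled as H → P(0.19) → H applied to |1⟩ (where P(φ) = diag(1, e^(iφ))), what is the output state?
(0.008998 - 0.09443i)|0⟩ + (0.991 + 0.09443i)|1⟩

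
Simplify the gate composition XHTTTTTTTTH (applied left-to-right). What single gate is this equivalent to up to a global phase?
X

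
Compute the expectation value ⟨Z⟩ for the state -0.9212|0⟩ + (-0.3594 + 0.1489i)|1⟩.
0.6973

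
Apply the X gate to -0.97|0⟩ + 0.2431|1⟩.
0.2431|0⟩ - 0.97|1⟩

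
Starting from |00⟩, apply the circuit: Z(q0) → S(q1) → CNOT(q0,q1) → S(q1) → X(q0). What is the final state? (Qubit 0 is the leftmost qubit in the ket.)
|10⟩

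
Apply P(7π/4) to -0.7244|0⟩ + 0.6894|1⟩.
-0.7244|0⟩ + (0.4875 - 0.4875i)|1⟩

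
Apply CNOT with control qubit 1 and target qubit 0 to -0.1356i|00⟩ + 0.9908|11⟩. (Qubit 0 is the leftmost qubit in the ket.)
-0.1356i|00⟩ + 0.9908|01⟩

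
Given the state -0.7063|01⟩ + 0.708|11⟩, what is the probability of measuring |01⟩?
0.4989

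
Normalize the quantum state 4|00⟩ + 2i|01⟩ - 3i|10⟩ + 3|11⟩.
0.6489|00⟩ + 0.3244i|01⟩ - 0.4867i|10⟩ + 0.4867|11⟩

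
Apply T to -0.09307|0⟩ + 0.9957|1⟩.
-0.09307|0⟩ + (0.7041 + 0.7041i)|1⟩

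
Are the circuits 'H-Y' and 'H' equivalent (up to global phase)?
No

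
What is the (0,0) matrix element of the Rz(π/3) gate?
(0.866 - (1/2)i)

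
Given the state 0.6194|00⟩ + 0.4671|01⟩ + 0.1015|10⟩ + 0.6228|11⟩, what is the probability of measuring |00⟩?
0.3837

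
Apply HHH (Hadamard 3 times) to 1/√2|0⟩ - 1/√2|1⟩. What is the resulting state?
|1⟩

H² = I, so H^3 = H: a single Hadamard. With (a, b) = (1/√2, -1/√2), H gives ((a + b)/√2, (a − b)/√2) = (0, 1).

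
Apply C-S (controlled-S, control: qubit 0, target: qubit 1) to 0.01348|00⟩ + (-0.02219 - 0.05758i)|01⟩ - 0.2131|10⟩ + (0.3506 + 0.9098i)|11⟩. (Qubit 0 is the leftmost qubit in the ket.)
0.01348|00⟩ + (-0.02219 - 0.05758i)|01⟩ - 0.2131|10⟩ + (-0.9098 + 0.3506i)|11⟩

C-S leaves the control-|0⟩ kets |00⟩, |01⟩ unchanged and applies S to qubit 1 on the control-|1⟩ pair (|10⟩, |11⟩).
S = [[1, 0], [0, i]].
With a = amp(|10⟩) = -0.2131 and b = amp(|11⟩) = (0.3506 + 0.9098i):
new amp(|10⟩) = (1)·a = -0.2131
new amp(|11⟩) = (i)·b = (-0.9098 + 0.3506i)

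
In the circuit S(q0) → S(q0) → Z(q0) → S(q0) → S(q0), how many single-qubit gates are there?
5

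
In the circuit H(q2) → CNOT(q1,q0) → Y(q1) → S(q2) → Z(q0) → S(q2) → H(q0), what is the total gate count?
7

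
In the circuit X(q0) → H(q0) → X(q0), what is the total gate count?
3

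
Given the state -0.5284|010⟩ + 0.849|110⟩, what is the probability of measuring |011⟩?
0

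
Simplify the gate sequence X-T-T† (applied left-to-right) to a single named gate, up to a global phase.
X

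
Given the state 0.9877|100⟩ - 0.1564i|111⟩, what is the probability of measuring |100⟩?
0.9756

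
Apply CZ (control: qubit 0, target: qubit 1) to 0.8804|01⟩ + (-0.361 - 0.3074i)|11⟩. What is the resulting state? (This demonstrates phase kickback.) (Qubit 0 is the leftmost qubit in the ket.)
0.8804|01⟩ + (0.361 + 0.3074i)|11⟩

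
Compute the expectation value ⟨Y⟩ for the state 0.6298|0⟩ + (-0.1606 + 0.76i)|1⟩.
0.9573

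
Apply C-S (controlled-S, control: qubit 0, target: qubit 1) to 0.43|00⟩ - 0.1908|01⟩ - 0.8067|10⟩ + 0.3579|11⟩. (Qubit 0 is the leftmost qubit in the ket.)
0.43|00⟩ - 0.1908|01⟩ - 0.8067|10⟩ + 0.3579i|11⟩

C-S leaves the control-|0⟩ kets |00⟩, |01⟩ unchanged and applies S to qubit 1 on the control-|1⟩ pair (|10⟩, |11⟩).
S = [[1, 0], [0, i]].
With a = amp(|10⟩) = -0.8067 and b = amp(|11⟩) = 0.3579:
new amp(|10⟩) = (1)·a = -0.8067
new amp(|11⟩) = (i)·b = 0.3579i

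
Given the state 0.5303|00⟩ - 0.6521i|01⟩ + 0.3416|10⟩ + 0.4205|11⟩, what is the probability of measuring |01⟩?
0.4252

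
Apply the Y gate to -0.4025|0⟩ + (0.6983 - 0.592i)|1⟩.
(-0.592 - 0.6983i)|0⟩ - 0.4025i|1⟩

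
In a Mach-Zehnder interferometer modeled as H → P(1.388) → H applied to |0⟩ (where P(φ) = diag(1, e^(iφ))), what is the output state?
(0.5909 + 0.4917i)|0⟩ + (0.4091 - 0.4917i)|1⟩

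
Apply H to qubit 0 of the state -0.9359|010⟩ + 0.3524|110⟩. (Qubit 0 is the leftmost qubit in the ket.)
-0.4126|010⟩ - 0.911|110⟩

H on qubit 0 mixes each pair of kets that differ only in qubit 0: amplitudes (a, b) of (|…0…⟩, |…1…⟩) become ((a + b)/√2, (a − b)/√2). Kets absent from the input have amplitude 0.
(|010⟩, |110⟩): (a, b) = (-0.9359, 0.3524) → (-0.4126, -0.911)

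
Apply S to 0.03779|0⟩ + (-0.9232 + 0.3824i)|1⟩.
0.03779|0⟩ + (-0.3824 - 0.9232i)|1⟩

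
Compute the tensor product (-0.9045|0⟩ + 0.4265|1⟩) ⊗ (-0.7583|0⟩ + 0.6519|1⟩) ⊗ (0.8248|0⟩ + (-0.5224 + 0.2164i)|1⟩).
0.5657|000⟩ + (-0.3583 + 0.1484i)|001⟩ - 0.4863|010⟩ + (0.308 - 0.1276i)|011⟩ - 0.2668|100⟩ + (0.169 - 0.06999i)|101⟩ + 0.2293|110⟩ + (-0.1452 + 0.06017i)|111⟩

amp(|b₁b₂…⟩) = product of the factor amplitudes for bits b₁, b₂, …; only kets whose every factor amplitude is nonzero survive.
|000⟩: (-0.9045)(-0.7583)(0.8248) = 0.5657
|001⟩: (-0.9045)(-0.7583)(-0.5224 + 0.2164i) = (-0.3583 + 0.1484i)
|010⟩: (-0.9045)(0.6519)(0.8248) = -0.4863
|011⟩: (-0.9045)(0.6519)(-0.5224 + 0.2164i) = (0.308 - 0.1276i)
|100⟩: (0.4265)(-0.7583)(0.8248) = -0.2668
|101⟩: (0.4265)(-0.7583)(-0.5224 + 0.2164i) = (0.169 - 0.06999i)
|110⟩: (0.4265)(0.6519)(0.8248) = 0.2293
|111⟩: (0.4265)(0.6519)(-0.5224 + 0.2164i) = (-0.1452 + 0.06017i)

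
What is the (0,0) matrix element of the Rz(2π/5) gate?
(0.809 - 0.5878i)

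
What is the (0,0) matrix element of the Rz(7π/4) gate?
(-0.9239 - 0.3827i)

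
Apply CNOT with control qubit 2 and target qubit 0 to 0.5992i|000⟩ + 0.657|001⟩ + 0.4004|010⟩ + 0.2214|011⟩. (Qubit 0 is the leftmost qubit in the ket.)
0.5992i|000⟩ + 0.4004|010⟩ + 0.657|101⟩ + 0.2214|111⟩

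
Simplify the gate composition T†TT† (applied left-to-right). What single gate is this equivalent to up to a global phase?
T†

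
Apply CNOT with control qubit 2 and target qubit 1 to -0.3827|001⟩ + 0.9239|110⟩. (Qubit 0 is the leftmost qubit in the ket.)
-0.3827|011⟩ + 0.9239|110⟩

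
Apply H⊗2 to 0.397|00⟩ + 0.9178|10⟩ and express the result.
0.6574|00⟩ + 0.6574|01⟩ - 0.2604|10⟩ - 0.2604|11⟩

H⊗2 gives amp(|y⟩) = (1/2) Σ_x (−1)^(x·y) amp(|x⟩), where x·y is the number of positions in which both x and y have a 1.
|00⟩: (0.397 + 0.9178)/2 = 0.6574
|01⟩: (0.397 + 0.9178)/2 = 0.6574
|10⟩: (0.397 - 0.9178)/2 = -0.2604
|11⟩: (0.397 - 0.9178)/2 = -0.2604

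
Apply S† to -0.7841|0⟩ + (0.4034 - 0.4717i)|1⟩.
-0.7841|0⟩ + (-0.4717 - 0.4034i)|1⟩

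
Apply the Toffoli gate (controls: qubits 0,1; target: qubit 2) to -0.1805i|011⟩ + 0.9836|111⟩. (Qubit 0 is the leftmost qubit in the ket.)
-0.1805i|011⟩ + 0.9836|110⟩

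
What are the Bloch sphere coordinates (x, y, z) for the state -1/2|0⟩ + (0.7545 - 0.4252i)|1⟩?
(-0.7545, 0.4252, -0.5001)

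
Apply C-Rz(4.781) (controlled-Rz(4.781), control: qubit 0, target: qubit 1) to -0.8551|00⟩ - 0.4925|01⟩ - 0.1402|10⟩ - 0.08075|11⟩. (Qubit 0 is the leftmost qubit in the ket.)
-0.8551|00⟩ - 0.4925|01⟩ + (0.1025 + 0.09568i)|10⟩ + (0.05902 - 0.05511i)|11⟩

C-Rz(4.781) leaves the control-|0⟩ kets |00⟩, |01⟩ unchanged and applies Rz(4.781) to qubit 1 on the control-|1⟩ pair (|10⟩, |11⟩).
Rz(4.781) = [[e^(−iθ/2), 0], [0, e^(iθ/2)]] with e^(±iθ/2) = cos(θ/2) ± i·sin(θ/2); θ = 4.781, cos(θ/2) ≈ -0.730944, sin(θ/2) ≈ 0.682438.
With a = amp(|10⟩) = -0.1402 and b = amp(|11⟩) = -0.08075:
new amp(|10⟩) = (-0.730944 - 0.682438i)·a = (0.1025 + 0.09568i)
new amp(|11⟩) = (-0.730944 + 0.682438i)·b = (0.05902 - 0.05511i)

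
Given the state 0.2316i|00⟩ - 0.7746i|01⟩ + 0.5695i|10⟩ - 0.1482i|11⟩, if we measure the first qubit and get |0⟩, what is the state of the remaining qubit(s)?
0.2865i|0⟩ - 0.9581i|1⟩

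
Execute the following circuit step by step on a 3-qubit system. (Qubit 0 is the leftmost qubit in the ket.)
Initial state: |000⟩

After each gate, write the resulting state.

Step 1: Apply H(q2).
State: 1/√2|000⟩ + 1/√2|001⟩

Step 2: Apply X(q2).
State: 1/√2|000⟩ + 1/√2|001⟩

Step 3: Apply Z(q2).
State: 1/√2|000⟩ - 1/√2|001⟩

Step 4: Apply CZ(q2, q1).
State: 1/√2|000⟩ - 1/√2|001⟩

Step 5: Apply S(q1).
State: 1/√2|000⟩ - 1/√2|001⟩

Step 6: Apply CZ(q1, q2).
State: 1/√2|000⟩ - 1/√2|001⟩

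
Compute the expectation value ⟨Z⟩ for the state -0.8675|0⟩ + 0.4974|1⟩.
0.5051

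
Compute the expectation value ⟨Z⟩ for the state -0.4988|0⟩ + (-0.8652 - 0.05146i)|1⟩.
-0.5024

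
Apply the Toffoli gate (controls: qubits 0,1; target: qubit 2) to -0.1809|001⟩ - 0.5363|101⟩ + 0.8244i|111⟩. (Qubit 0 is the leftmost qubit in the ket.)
-0.1809|001⟩ - 0.5363|101⟩ + 0.8244i|110⟩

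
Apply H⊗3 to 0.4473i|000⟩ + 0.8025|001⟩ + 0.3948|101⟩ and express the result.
(0.4233 + 0.1581i)|000⟩ + (-0.4233 + 0.1581i)|001⟩ + (0.4233 + 0.1581i)|010⟩ + (-0.4233 + 0.1581i)|011⟩ + (0.1441 + 0.1581i)|100⟩ + (-0.1441 + 0.1581i)|101⟩ + (0.1441 + 0.1581i)|110⟩ + (-0.1441 + 0.1581i)|111⟩

H⊗3 gives amp(|y⟩) = (1/2√2) Σ_x (−1)^(x·y) amp(|x⟩), where x·y is the number of positions in which both x and y have a 1.
|000⟩: (0.4473i + 0.8025 + 0.3948)/(2√2) = (0.4233 + 0.1581i)
|001⟩: (0.4473i - 0.8025 - 0.3948)/(2√2) = (-0.4233 + 0.1581i)
|010⟩: (0.4473i + 0.8025 + 0.3948)/(2√2) = (0.4233 + 0.1581i)
|011⟩: (0.4473i - 0.8025 - 0.3948)/(2√2) = (-0.4233 + 0.1581i)
|100⟩: (0.4473i + 0.8025 - 0.3948)/(2√2) = (0.1441 + 0.1581i)
|101⟩: (0.4473i - 0.8025 + 0.3948)/(2√2) = (-0.1441 + 0.1581i)
|110⟩: (0.4473i + 0.8025 - 0.3948)/(2√2) = (0.1441 + 0.1581i)
|111⟩: (0.4473i - 0.8025 + 0.3948)/(2√2) = (-0.1441 + 0.1581i)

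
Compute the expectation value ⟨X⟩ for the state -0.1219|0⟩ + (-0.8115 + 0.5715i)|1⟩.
0.1978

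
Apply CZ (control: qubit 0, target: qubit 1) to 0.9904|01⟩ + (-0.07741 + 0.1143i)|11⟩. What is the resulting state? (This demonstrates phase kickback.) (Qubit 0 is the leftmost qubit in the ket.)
0.9904|01⟩ + (0.07741 - 0.1143i)|11⟩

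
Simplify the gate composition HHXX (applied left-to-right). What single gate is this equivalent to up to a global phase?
I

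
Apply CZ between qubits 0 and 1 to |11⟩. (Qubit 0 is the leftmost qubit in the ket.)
-|11⟩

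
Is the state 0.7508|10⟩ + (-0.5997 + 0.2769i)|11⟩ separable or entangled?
Separable

Writing the state as a|00⟩ + b|01⟩ + c|10⟩ + d|11⟩, it is a product state iff ad − bc = 0.
Here (a, b, c, d) = (0, 0, 0.7508, (-0.5997 + 0.2769i)): ad − bc = (0)(-0.5997 + 0.2769i) − (0)(0.7508) = 0, so the state is separable.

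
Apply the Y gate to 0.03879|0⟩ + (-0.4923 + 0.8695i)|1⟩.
(0.8695 + 0.4923i)|0⟩ + 0.03879i|1⟩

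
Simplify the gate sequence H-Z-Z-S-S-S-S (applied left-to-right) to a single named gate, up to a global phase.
H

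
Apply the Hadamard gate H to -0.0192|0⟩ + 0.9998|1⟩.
0.6934|0⟩ - 0.7205|1⟩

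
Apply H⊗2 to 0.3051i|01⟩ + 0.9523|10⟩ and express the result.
(0.4762 + 0.1526i)|00⟩ + (0.4762 - 0.1526i)|01⟩ + (-0.4762 + 0.1526i)|10⟩ + (-0.4762 - 0.1526i)|11⟩

H⊗2 gives amp(|y⟩) = (1/2) Σ_x (−1)^(x·y) amp(|x⟩), where x·y is the number of positions in which both x and y have a 1.
|00⟩: (0.3051i + 0.9523)/2 = (0.4762 + 0.1526i)
|01⟩: (-0.3051i + 0.9523)/2 = (0.4762 - 0.1526i)
|10⟩: (0.3051i - 0.9523)/2 = (-0.4762 + 0.1526i)
|11⟩: (-0.3051i - 0.9523)/2 = (-0.4762 - 0.1526i)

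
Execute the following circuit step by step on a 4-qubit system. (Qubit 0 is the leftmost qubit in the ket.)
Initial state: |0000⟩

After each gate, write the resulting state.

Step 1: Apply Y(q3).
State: i|0001⟩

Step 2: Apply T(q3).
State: (-1/√2 + (1/√2)i)|0001⟩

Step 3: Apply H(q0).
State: (-1/2 + (1/2)i)|0001⟩ + (-1/2 + (1/2)i)|1001⟩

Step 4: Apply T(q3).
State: -1/√2|0001⟩ - 1/√2|1001⟩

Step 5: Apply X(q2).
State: -1/√2|0011⟩ - 1/√2|1011⟩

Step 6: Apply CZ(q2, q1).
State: -1/√2|0011⟩ - 1/√2|1011⟩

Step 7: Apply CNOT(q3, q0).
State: -1/√2|0011⟩ - 1/√2|1011⟩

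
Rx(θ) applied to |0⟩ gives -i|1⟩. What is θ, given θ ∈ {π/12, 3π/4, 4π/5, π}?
π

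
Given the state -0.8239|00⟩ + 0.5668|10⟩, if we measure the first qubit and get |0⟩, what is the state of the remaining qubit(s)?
-|0⟩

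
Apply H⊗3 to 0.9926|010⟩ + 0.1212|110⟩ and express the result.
0.3938|000⟩ + 0.3938|001⟩ - 0.3938|010⟩ - 0.3938|011⟩ + 0.3081|100⟩ + 0.3081|101⟩ - 0.3081|110⟩ - 0.3081|111⟩

H⊗3 gives amp(|y⟩) = (1/2√2) Σ_x (−1)^(x·y) amp(|x⟩), where x·y is the number of positions in which both x and y have a 1.
|000⟩: (0.9926 + 0.1212)/(2√2) = 0.3938
|001⟩: (0.9926 + 0.1212)/(2√2) = 0.3938
|010⟩: (-0.9926 - 0.1212)/(2√2) = -0.3938
|011⟩: (-0.9926 - 0.1212)/(2√2) = -0.3938
|100⟩: (0.9926 - 0.1212)/(2√2) = 0.3081
|101⟩: (0.9926 - 0.1212)/(2√2) = 0.3081
|110⟩: (-0.9926 + 0.1212)/(2√2) = -0.3081
|111⟩: (-0.9926 + 0.1212)/(2√2) = -0.3081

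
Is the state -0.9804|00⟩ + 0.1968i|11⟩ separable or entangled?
Entangled

Writing the state as a|00⟩ + b|01⟩ + c|10⟩ + d|11⟩, it is a product state iff ad − bc = 0.
Here (a, b, c, d) = (-0.9804, 0, 0, 0.1968i): ad − bc = (-0.9804)(0.1968i) − (0)(0) = -0.1929i ≠ 0, so the state is entangled.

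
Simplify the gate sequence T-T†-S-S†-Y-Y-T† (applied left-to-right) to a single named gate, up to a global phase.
T†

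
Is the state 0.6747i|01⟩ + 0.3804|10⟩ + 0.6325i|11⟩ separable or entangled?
Entangled

Writing the state as a|00⟩ + b|01⟩ + c|10⟩ + d|11⟩, it is a product state iff ad − bc = 0.
Here (a, b, c, d) = (0, 0.6747i, 0.3804, 0.6325i): ad − bc = (0)(0.6325i) − (0.6747i)(0.3804) = -0.2567i ≠ 0, so the state is entangled.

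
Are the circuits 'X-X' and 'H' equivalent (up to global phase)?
No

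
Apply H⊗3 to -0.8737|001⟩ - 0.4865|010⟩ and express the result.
-0.4809|000⟩ + 0.1369|001⟩ - 0.1369|010⟩ + 0.4809|011⟩ - 0.4809|100⟩ + 0.1369|101⟩ - 0.1369|110⟩ + 0.4809|111⟩

H⊗3 gives amp(|y⟩) = (1/2√2) Σ_x (−1)^(x·y) amp(|x⟩), where x·y is the number of positions in which both x and y have a 1.
|000⟩: (-0.8737 - 0.4865)/(2√2) = -0.4809
|001⟩: (0.8737 - 0.4865)/(2√2) = 0.1369
|010⟩: (-0.8737 + 0.4865)/(2√2) = -0.1369
|011⟩: (0.8737 + 0.4865)/(2√2) = 0.4809
|100⟩: (-0.8737 - 0.4865)/(2√2) = -0.4809
|101⟩: (0.8737 - 0.4865)/(2√2) = 0.1369
|110⟩: (-0.8737 + 0.4865)/(2√2) = -0.1369
|111⟩: (0.8737 + 0.4865)/(2√2) = 0.4809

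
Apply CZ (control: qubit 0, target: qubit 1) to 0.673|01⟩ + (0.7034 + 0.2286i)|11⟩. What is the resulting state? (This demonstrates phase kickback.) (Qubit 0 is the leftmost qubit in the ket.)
0.673|01⟩ + (-0.7034 - 0.2286i)|11⟩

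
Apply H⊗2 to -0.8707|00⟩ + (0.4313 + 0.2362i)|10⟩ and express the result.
(-0.2197 + 0.1181i)|00⟩ + (-0.2197 + 0.1181i)|01⟩ + (-0.651 - 0.1181i)|10⟩ + (-0.651 - 0.1181i)|11⟩

H⊗2 gives amp(|y⟩) = (1/2) Σ_x (−1)^(x·y) amp(|x⟩), where x·y is the number of positions in which both x and y have a 1.
|00⟩: (-0.8707 + (0.4313 + 0.2362i))/2 = (-0.2197 + 0.1181i)
|01⟩: (-0.8707 + (0.4313 + 0.2362i))/2 = (-0.2197 + 0.1181i)
|10⟩: (-0.8707 - (0.4313 + 0.2362i))/2 = (-0.651 - 0.1181i)
|11⟩: (-0.8707 - (0.4313 + 0.2362i))/2 = (-0.651 - 0.1181i)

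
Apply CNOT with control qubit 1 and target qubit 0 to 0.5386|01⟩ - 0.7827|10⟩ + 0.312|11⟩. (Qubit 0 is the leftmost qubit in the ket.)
0.312|01⟩ - 0.7827|10⟩ + 0.5386|11⟩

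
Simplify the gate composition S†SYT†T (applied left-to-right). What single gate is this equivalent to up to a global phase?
Y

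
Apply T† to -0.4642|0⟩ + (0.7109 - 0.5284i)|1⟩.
-0.4642|0⟩ + (0.129 - 0.8763i)|1⟩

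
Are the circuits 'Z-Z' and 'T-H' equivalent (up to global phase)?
No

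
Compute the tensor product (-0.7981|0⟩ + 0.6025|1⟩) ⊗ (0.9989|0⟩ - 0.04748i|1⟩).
-0.7972|00⟩ + 0.03789i|01⟩ + 0.6018|10⟩ - 0.02861i|11⟩

amp(|b₁b₂…⟩) = product of the factor amplitudes for bits b₁, b₂, …; only kets whose every factor amplitude is nonzero survive.
|00⟩: (-0.7981)(0.9989) = -0.7972
|01⟩: (-0.7981)(-0.04748i) = 0.03789i
|10⟩: (0.6025)(0.9989) = 0.6018
|11⟩: (0.6025)(-0.04748i) = -0.02861i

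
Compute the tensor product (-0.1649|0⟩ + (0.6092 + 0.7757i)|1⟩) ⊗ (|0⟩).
-0.1649|00⟩ + (0.6092 + 0.7757i)|10⟩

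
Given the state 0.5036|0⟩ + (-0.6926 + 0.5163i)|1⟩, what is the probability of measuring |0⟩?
0.2536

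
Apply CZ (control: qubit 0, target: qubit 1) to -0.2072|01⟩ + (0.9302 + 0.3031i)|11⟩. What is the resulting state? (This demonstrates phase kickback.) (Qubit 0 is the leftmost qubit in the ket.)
-0.2072|01⟩ + (-0.9302 - 0.3031i)|11⟩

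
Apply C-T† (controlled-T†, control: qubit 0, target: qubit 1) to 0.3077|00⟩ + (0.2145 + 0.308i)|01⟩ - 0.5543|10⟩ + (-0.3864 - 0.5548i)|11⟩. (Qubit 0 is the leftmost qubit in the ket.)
0.3077|00⟩ + (0.2145 + 0.308i)|01⟩ - 0.5543|10⟩ + (-0.6655 - 0.1191i)|11⟩

C-T† leaves the control-|0⟩ kets |00⟩, |01⟩ unchanged and applies T† to qubit 1 on the control-|1⟩ pair (|10⟩, |11⟩).
T† = [[1, 0], [0, (1/√2 - (1/√2)i)]].
With a = amp(|10⟩) = -0.5543 and b = amp(|11⟩) = (-0.3864 - 0.5548i):
new amp(|10⟩) = (1)·a = -0.5543
new amp(|11⟩) = (1/√2 - (1/√2)i)·b = (-0.6655 - 0.1191i)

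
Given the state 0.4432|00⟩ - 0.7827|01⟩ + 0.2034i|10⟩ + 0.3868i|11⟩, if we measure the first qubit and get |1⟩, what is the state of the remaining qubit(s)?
0.4654i|0⟩ + 0.8851i|1⟩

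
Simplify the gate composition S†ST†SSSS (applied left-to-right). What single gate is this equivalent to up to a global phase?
T†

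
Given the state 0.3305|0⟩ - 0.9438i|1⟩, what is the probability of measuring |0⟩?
0.1092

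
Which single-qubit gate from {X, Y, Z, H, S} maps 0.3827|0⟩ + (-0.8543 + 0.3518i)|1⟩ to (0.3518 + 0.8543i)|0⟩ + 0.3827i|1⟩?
Y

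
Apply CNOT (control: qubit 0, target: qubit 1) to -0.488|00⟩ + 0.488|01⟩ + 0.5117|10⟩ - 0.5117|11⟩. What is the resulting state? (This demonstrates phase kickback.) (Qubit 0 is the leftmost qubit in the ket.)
-0.488|00⟩ + 0.488|01⟩ - 0.5117|10⟩ + 0.5117|11⟩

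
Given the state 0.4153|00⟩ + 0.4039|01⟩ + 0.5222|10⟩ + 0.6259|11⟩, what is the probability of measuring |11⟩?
0.3918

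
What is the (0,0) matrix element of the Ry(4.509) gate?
-0.6317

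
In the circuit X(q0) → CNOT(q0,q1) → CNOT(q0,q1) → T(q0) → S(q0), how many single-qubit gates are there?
3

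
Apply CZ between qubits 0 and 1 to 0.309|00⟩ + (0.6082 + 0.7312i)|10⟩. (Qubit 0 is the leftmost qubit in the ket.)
0.309|00⟩ + (0.6082 + 0.7312i)|10⟩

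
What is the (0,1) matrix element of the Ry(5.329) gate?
-0.4592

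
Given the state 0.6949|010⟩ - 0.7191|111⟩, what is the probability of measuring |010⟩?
0.4829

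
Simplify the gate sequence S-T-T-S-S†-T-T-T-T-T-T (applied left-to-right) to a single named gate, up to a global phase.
S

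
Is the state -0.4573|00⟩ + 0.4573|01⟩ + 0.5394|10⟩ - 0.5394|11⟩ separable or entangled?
Separable

Writing the state as a|00⟩ + b|01⟩ + c|10⟩ + d|11⟩, it is a product state iff ad − bc = 0.
Here (a, b, c, d) = (-0.4573, 0.4573, 0.5394, -0.5394): ad − bc = (-0.4573)(-0.5394) − (0.4573)(0.5394) = 0, so the state is separable.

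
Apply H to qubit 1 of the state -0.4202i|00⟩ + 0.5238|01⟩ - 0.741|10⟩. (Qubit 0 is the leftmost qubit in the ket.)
(0.3704 - 0.2971i)|00⟩ + (-0.3704 - 0.2971i)|01⟩ - 0.524|10⟩ - 0.524|11⟩

H on qubit 1 mixes each pair of kets that differ only in qubit 1: amplitudes (a, b) of (|…0…⟩, |…1…⟩) become ((a + b)/√2, (a − b)/√2). Kets absent from the input have amplitude 0.
(|00⟩, |01⟩): (a, b) = (-0.4202i, 0.5238) → ((0.3704 - 0.2971i), (-0.3704 - 0.2971i))
(|10⟩, |11⟩): (a, b) = (-0.741, 0) → (-0.524, -0.524)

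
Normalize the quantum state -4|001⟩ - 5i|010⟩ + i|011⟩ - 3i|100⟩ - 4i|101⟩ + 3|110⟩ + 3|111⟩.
-0.4339|001⟩ - 0.5423i|010⟩ + 0.1085i|011⟩ - 0.3254i|100⟩ - 0.4339i|101⟩ + 0.3254|110⟩ + 0.3254|111⟩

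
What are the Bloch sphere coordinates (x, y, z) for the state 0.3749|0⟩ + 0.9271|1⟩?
(0.6951, 0, -0.719)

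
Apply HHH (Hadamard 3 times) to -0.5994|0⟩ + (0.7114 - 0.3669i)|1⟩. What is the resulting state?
(0.0792 - 0.2594i)|0⟩ + (-0.9269 + 0.2594i)|1⟩

H² = I, so H^3 = H: a single Hadamard. With (a, b) = (-0.5994, (0.7114 - 0.3669i)), H gives ((a + b)/√2, (a − b)/√2) = ((0.0792 - 0.2594i), (-0.9269 + 0.2594i)).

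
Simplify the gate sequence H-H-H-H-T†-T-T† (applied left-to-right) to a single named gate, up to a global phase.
T†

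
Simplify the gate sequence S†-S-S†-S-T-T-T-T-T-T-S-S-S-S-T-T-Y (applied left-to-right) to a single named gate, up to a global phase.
Y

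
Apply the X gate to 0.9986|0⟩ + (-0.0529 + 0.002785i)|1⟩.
(-0.0529 + 0.002785i)|0⟩ + 0.9986|1⟩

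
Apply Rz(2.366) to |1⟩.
(0.3781 + 0.9257i)|1⟩

Rz(2.366) = [[e^(−iθ/2), 0], [0, e^(iθ/2)]] with e^(±iθ/2) = cos(θ/2) ± i·sin(θ/2); θ = 2.366, cos(θ/2) ≈ 0.378149, sin(θ/2) ≈ 0.925745.
With a = amp(|0⟩) = 0 and b = amp(|1⟩) = 1:
new amp(|0⟩) = (0.378149 - 0.925745i)·a = 0
new amp(|1⟩) = (0.378149 + 0.925745i)·b = (0.3781 + 0.9257i)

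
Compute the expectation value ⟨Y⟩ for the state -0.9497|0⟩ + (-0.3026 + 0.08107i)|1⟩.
-0.154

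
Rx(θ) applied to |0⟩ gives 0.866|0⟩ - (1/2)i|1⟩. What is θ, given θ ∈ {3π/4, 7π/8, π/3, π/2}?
π/3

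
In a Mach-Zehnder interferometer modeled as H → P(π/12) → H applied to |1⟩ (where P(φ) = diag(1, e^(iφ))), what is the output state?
(0.01704 - 0.1294i)|0⟩ + (0.983 + 0.1294i)|1⟩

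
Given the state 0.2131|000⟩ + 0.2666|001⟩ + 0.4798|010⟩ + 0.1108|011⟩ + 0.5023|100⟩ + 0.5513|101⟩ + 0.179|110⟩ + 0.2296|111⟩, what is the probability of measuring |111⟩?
0.05272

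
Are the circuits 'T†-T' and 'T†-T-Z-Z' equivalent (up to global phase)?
Yes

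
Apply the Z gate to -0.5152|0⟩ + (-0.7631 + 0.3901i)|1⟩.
-0.5152|0⟩ + (0.7631 - 0.3901i)|1⟩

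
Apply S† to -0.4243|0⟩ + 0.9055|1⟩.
-0.4243|0⟩ - 0.9055i|1⟩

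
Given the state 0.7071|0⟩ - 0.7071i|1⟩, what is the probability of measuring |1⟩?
0.5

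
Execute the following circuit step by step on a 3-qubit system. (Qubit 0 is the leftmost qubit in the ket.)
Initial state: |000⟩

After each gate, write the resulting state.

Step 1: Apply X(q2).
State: |001⟩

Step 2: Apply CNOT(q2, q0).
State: |101⟩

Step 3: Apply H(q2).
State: 1/√2|100⟩ - 1/√2|101⟩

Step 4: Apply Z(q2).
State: 1/√2|100⟩ + 1/√2|101⟩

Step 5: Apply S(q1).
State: 1/√2|100⟩ + 1/√2|101⟩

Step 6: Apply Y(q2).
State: -(1/√2)i|100⟩ + (1/√2)i|101⟩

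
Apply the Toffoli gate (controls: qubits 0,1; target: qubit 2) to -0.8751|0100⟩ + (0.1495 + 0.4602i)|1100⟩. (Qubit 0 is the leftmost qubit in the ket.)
-0.8751|0100⟩ + (0.1495 + 0.4602i)|1110⟩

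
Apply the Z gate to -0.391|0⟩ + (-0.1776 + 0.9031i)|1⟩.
-0.391|0⟩ + (0.1776 - 0.9031i)|1⟩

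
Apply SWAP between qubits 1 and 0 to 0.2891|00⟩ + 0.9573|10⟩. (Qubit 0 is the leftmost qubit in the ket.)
0.2891|00⟩ + 0.9573|01⟩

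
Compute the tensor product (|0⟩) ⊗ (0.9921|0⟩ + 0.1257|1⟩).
0.9921|00⟩ + 0.1257|01⟩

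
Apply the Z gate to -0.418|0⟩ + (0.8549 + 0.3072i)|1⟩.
-0.418|0⟩ + (-0.8549 - 0.3072i)|1⟩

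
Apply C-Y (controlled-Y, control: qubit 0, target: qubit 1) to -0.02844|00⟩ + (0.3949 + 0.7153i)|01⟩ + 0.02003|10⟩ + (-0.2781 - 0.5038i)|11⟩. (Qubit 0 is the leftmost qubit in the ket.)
-0.02844|00⟩ + (0.3949 + 0.7153i)|01⟩ + (-0.5038 + 0.2781i)|10⟩ + 0.02003i|11⟩

C-Y leaves the control-|0⟩ kets |00⟩, |01⟩ unchanged and applies Y to qubit 1 on the control-|1⟩ pair (|10⟩, |11⟩).
Y = [[0, -i], [i, 0]].
With a = amp(|10⟩) = 0.02003 and b = amp(|11⟩) = (-0.2781 - 0.5038i):
new amp(|10⟩) = (-i)·b = (-0.5038 + 0.2781i)
new amp(|11⟩) = (i)·a = 0.02003i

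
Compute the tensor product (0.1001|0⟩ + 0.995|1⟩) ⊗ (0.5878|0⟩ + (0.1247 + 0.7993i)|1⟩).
0.05884|00⟩ + (0.01248 + 0.08001i)|01⟩ + 0.5849|10⟩ + (0.1241 + 0.7953i)|11⟩

amp(|b₁b₂…⟩) = product of the factor amplitudes for bits b₁, b₂, …; only kets whose every factor amplitude is nonzero survive.
|00⟩: (0.1001)(0.5878) = 0.05884
|01⟩: (0.1001)(0.1247 + 0.7993i) = (0.01248 + 0.08001i)
|10⟩: (0.995)(0.5878) = 0.5849
|11⟩: (0.995)(0.1247 + 0.7993i) = (0.1241 + 0.7953i)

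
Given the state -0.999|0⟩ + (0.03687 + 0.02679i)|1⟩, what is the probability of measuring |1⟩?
0.002077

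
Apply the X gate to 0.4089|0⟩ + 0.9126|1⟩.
0.9126|0⟩ + 0.4089|1⟩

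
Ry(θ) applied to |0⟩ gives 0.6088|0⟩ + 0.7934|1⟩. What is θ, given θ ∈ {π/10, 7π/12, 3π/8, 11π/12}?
7π/12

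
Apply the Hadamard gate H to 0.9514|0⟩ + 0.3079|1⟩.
0.8905|0⟩ + 0.455|1⟩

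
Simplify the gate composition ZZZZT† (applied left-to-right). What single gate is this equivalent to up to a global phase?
T†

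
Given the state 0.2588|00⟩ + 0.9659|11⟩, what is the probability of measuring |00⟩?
0.06698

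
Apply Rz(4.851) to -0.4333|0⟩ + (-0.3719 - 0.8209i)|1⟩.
(0.3269 + 0.2844i)|0⟩ + (0.8194 + 0.3751i)|1⟩

Rz(4.851) = [[e^(−iθ/2), 0], [0, e^(iθ/2)]] with e^(±iθ/2) = cos(θ/2) ± i·sin(θ/2); θ = 4.851, cos(θ/2) ≈ -0.754376, sin(θ/2) ≈ 0.656442.
With a = amp(|0⟩) = -0.4333 and b = amp(|1⟩) = (-0.3719 - 0.8209i):
new amp(|0⟩) = (-0.754376 - 0.656442i)·a = (0.3269 + 0.2844i)
new amp(|1⟩) = (-0.754376 + 0.656442i)·b = (0.8194 + 0.3751i)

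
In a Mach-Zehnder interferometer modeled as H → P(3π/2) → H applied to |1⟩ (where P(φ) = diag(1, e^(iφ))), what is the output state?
(1/2 + (1/2)i)|0⟩ + (1/2 - (1/2)i)|1⟩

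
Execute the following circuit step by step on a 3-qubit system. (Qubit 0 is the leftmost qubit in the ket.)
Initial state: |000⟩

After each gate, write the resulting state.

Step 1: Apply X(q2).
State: |001⟩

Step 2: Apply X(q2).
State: |000⟩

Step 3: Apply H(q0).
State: 1/√2|000⟩ + 1/√2|100⟩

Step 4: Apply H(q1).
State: 1/2|000⟩ + 1/2|010⟩ + 1/2|100⟩ + 1/2|110⟩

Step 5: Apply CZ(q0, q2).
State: 1/2|000⟩ + 1/2|010⟩ + 1/2|100⟩ + 1/2|110⟩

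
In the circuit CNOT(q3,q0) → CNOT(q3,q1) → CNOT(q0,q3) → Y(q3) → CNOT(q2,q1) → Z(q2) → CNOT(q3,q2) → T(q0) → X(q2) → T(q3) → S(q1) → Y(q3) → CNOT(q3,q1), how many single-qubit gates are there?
7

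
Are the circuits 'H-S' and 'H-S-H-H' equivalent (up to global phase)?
Yes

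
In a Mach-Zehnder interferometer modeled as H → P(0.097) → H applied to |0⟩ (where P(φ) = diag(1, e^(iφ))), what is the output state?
(0.9976 + 0.04842i)|0⟩ + (0.00235 - 0.04842i)|1⟩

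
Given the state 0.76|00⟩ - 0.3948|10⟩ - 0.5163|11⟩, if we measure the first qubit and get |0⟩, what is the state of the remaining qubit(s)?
|0⟩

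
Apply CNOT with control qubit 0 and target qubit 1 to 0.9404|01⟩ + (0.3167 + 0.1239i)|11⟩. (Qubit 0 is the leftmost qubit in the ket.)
0.9404|01⟩ + (0.3167 + 0.1239i)|10⟩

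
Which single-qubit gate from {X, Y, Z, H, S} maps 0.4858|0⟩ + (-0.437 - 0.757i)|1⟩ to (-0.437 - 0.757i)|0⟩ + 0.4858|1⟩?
X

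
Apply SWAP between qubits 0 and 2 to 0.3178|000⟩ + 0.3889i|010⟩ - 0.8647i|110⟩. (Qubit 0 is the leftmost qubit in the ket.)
0.3178|000⟩ + 0.3889i|010⟩ - 0.8647i|011⟩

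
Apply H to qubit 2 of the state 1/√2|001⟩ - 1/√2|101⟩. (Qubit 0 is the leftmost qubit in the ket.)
1/2|000⟩ - 1/2|001⟩ - 1/2|100⟩ + 1/2|101⟩

H on qubit 2 mixes each pair of kets that differ only in qubit 2: amplitudes (a, b) of (|…0…⟩, |…1…⟩) become ((a + b)/√2, (a − b)/√2). Kets absent from the input have amplitude 0.
(|000⟩, |001⟩): (a, b) = (0, 1/√2) → (1/2, -1/2)
(|100⟩, |101⟩): (a, b) = (0, -1/√2) → (-1/2, 1/2)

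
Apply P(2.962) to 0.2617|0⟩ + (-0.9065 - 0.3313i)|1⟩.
0.2617|0⟩ + (0.9511 + 0.164i)|1⟩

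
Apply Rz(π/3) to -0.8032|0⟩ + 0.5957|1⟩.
(-0.6956 + 0.4016i)|0⟩ + (0.5159 + 0.2979i)|1⟩

Rz(π/3) = [[e^(−iθ/2), 0], [0, e^(iθ/2)]] with e^(±iθ/2) = cos(θ/2) ± i·sin(θ/2); θ = π/3, cos(θ/2) ≈ 0.866025, sin(θ/2) ≈ 0.5.
With a = amp(|0⟩) = -0.8032 and b = amp(|1⟩) = 0.5957:
new amp(|0⟩) = (0.866025 - 0.5i)·a = (-0.6956 + 0.4016i)
new amp(|1⟩) = (0.866025 + 0.5i)·b = (0.5159 + 0.2979i)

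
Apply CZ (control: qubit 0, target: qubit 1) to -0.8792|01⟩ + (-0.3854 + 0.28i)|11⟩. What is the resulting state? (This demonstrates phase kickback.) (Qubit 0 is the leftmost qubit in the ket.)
-0.8792|01⟩ + (0.3854 - 0.28i)|11⟩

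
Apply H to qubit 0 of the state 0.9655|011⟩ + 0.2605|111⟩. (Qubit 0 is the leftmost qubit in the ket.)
0.8669|011⟩ + 0.4985|111⟩

H on qubit 0 mixes each pair of kets that differ only in qubit 0: amplitudes (a, b) of (|…0…⟩, |…1…⟩) become ((a + b)/√2, (a − b)/√2). Kets absent from the input have amplitude 0.
(|011⟩, |111⟩): (a, b) = (0.9655, 0.2605) → (0.8669, 0.4985)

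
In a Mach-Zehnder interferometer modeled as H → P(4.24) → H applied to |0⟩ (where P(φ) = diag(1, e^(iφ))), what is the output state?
(0.2725 - 0.4452i)|0⟩ + (0.7275 + 0.4452i)|1⟩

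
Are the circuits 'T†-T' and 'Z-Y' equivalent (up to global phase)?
No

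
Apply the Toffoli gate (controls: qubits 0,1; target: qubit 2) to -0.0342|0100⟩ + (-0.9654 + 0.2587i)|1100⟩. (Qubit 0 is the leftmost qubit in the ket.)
-0.0342|0100⟩ + (-0.9654 + 0.2587i)|1110⟩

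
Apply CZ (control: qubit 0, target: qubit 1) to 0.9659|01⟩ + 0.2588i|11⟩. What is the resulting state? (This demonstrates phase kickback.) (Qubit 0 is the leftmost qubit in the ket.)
0.9659|01⟩ - 0.2588i|11⟩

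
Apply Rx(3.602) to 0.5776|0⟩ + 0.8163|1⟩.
(-0.1318 - 0.7948i)|0⟩ + (-0.1863 - 0.5624i)|1⟩

Rx(3.602) = [[cos(θ/2), −i·sin(θ/2)], [−i·sin(θ/2), cos(θ/2)]]; θ = 3.602, cos(θ/2) ≈ -0.228176, sin(θ/2) ≈ 0.97362.
With a = amp(|0⟩) = 0.5776 and b = amp(|1⟩) = 0.8163:
new amp(|0⟩) = (-0.228176)·a + (-0.97362i)·b = (-0.1318 - 0.7948i)
new amp(|1⟩) = (-0.97362i)·a + (-0.228176)·b = (-0.1863 - 0.5624i)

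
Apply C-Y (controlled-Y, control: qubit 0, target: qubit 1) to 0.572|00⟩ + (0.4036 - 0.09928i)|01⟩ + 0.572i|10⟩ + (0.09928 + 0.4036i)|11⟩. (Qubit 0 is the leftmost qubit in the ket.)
0.572|00⟩ + (0.4036 - 0.09928i)|01⟩ + (0.4036 - 0.09928i)|10⟩ - 0.572|11⟩

C-Y leaves the control-|0⟩ kets |00⟩, |01⟩ unchanged and applies Y to qubit 1 on the control-|1⟩ pair (|10⟩, |11⟩).
Y = [[0, -i], [i, 0]].
With a = amp(|10⟩) = 0.572i and b = amp(|11⟩) = (0.09928 + 0.4036i):
new amp(|10⟩) = (-i)·b = (0.4036 - 0.09928i)
new amp(|11⟩) = (i)·a = -0.572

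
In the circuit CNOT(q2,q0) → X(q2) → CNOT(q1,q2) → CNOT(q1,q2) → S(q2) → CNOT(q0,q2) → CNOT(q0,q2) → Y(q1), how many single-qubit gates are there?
3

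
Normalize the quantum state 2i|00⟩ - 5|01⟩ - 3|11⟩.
0.3244i|00⟩ - 0.8111|01⟩ - 0.4867|11⟩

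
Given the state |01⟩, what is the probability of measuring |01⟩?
1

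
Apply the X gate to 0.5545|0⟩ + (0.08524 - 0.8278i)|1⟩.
(0.08524 - 0.8278i)|0⟩ + 0.5545|1⟩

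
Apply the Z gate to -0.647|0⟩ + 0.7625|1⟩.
-0.647|0⟩ - 0.7625|1⟩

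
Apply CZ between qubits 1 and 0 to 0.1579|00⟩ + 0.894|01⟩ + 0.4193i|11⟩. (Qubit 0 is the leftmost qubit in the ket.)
0.1579|00⟩ + 0.894|01⟩ - 0.4193i|11⟩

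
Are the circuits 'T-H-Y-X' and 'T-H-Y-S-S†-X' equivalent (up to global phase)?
Yes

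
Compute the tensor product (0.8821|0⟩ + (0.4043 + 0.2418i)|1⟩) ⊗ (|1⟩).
0.8821|01⟩ + (0.4043 + 0.2418i)|11⟩

amp(|b₁b₂…⟩) = product of the factor amplitudes for bits b₁, b₂, …; only kets whose every factor amplitude is nonzero survive.
|01⟩: (0.8821)(1) = 0.8821
|11⟩: (0.4043 + 0.2418i)(1) = (0.4043 + 0.2418i)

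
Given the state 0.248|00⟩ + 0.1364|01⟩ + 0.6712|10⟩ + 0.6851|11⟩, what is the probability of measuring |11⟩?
0.4694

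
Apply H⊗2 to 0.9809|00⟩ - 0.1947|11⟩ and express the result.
0.3931|00⟩ + 0.5878|01⟩ + 0.5878|10⟩ + 0.3931|11⟩

H⊗2 gives amp(|y⟩) = (1/2) Σ_x (−1)^(x·y) amp(|x⟩), where x·y is the number of positions in which both x and y have a 1.
|00⟩: (0.9809 - 0.1947)/2 = 0.3931
|01⟩: (0.9809 + 0.1947)/2 = 0.5878
|10⟩: (0.9809 + 0.1947)/2 = 0.5878
|11⟩: (0.9809 - 0.1947)/2 = 0.3931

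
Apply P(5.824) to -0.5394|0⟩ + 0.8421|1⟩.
-0.5394|0⟩ + (0.7549 - 0.3732i)|1⟩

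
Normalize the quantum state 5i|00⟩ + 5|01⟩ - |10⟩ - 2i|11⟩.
0.6742i|00⟩ + 0.6742|01⟩ - 0.1348|10⟩ - 0.2697i|11⟩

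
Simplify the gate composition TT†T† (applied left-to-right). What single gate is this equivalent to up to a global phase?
T†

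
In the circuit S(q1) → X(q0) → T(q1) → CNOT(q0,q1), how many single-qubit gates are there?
3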